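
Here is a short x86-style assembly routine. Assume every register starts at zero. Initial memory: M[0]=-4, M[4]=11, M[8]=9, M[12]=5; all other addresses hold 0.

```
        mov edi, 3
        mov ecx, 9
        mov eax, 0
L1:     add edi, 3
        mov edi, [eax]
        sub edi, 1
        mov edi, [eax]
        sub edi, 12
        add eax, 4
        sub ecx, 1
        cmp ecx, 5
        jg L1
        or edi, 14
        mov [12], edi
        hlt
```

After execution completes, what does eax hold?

16

after mov edi, 3: edi=3
after mov ecx, 9: ecx=9
after mov eax, 0: eax=0
after add edi, 3: edi=3+3=6
after mov edi, [eax]: edi=M[0]=-4
after sub edi, 1: edi=(-4)-1=-5
after mov edi, [eax]: edi=M[0]=-4
after sub edi, 12: edi=(-4)-12=-16
after add eax, 4: eax=0+4=4
after sub ecx, 1: ecx=9-1=8
cmp ecx, 5  (cmp 8,5)
jg L1: taken
after add edi, 3: edi=(-16)+3=-13
after mov edi, [eax]: edi=M[4]=11
after sub edi, 1: edi=11-1=10
after mov edi, [eax]: edi=M[4]=11
after sub edi, 12: edi=11-12=-1
after add eax, 4: eax=4+4=8
after sub ecx, 1: ecx=8-1=7
cmp ecx, 5  (cmp 7,5)
jg L1: taken
after add edi, 3: edi=(-1)+3=2
after mov edi, [eax]: edi=M[8]=9
after sub edi, 1: edi=9-1=8
after mov edi, [eax]: edi=M[8]=9
after sub edi, 12: edi=9-12=-3
after add eax, 4: eax=8+4=12
after sub ecx, 1: ecx=7-1=6
cmp ecx, 5  (cmp 6,5)
jg L1: taken
after add edi, 3: edi=(-3)+3=0
after mov edi, [eax]: edi=M[12]=5
after sub edi, 1: edi=5-1=4
after mov edi, [eax]: edi=M[12]=5
after sub edi, 12: edi=5-12=-7
after add eax, 4: eax=12+4=16
after sub ecx, 1: ecx=6-1=5
cmp ecx, 5  (cmp 5,5)
jg L1: not taken
after or edi, 14: edi=(-7)|14=-1
mov [12], edi → M[12]=-1
halt.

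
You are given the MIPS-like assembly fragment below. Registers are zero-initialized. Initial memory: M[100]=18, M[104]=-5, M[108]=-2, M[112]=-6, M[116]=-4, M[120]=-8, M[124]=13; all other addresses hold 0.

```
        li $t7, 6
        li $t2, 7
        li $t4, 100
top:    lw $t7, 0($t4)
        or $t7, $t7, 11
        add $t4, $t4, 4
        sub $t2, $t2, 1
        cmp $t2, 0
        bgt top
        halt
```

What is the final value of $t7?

$t7=6
$t2=7
$t4=100
$t7=M[100]=18
$t7=18|11=27
$t4=100+4=104
$t2=7-1=6
cmp $t2, 0  (cmp 6,0)
bgt top: taken
$t7=M[104]=-5
$t7=(-5)|11=-5
$t4=104+4=108
$t2=6-1=5
cmp $t2, 0  (cmp 5,0)
bgt top: taken
$t7=M[108]=-2
$t7=(-2)|11=-1
$t4=108+4=112
$t2=5-1=4
cmp $t2, 0  (cmp 4,0)
bgt top: taken
$t7=M[112]=-6
$t7=(-6)|11=-5
$t4=112+4=116
$t2=4-1=3
cmp $t2, 0  (cmp 3,0)
bgt top: taken
$t7=M[116]=-4
$t7=(-4)|11=-1
$t4=116+4=120
$t2=3-1=2
cmp $t2, 0  (cmp 2,0)
bgt top: taken
$t7=M[120]=-8
$t7=(-8)|11=-5
$t4=120+4=124
$t2=2-1=1
cmp $t2, 0  (cmp 1,0)
bgt top: taken
$t7=M[124]=13
$t7=13|11=15
$t4=124+4=128
$t2=1-1=0
cmp $t2, 0  (cmp 0,0)
bgt top: not taken
halt.

15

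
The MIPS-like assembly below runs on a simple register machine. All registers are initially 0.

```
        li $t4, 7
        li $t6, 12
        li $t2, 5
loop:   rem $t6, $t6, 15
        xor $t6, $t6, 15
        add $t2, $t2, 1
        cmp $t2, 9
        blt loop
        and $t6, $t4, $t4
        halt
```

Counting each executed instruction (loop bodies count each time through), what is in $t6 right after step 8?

after li $t4, 7: $t4=7
after li $t6, 12: $t6=12
after li $t2, 5: $t2=5
after rem $t6, $t6, 15: $t6=12%15=12
after xor $t6, $t6, 15: $t6=12^15=3
after add $t2, $t2, 1: $t2=5+1=6
cmp $t2, 9  (cmp 6,9)
blt loop: taken
After step 8: $t6 = 3.

3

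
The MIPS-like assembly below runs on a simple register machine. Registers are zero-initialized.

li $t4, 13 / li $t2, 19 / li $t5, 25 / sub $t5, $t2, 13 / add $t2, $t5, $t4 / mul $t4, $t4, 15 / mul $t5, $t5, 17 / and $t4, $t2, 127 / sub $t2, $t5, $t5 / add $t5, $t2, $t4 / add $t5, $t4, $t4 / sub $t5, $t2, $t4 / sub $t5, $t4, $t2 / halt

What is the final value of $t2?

li $t4, 13 → $t4=13
li $t2, 19 → $t2=19
li $t5, 25 → $t5=25
sub $t5, $t2, 13 → $t5=19-13=6
add $t2, $t5, $t4 → $t2=6+13=19
mul $t4, $t4, 15 → $t4=13*15=195
mul $t5, $t5, 17 → $t5=6*17=102
and $t4, $t2, 127 → $t4=19&127=19
sub $t2, $t5, $t5 → $t2=102-102=0
add $t5, $t2, $t4 → $t5=0+19=19
add $t5, $t4, $t4 → $t5=19+19=38
sub $t5, $t2, $t4 → $t5=0-19=-19
sub $t5, $t4, $t2 → $t5=19-0=19
halt.

0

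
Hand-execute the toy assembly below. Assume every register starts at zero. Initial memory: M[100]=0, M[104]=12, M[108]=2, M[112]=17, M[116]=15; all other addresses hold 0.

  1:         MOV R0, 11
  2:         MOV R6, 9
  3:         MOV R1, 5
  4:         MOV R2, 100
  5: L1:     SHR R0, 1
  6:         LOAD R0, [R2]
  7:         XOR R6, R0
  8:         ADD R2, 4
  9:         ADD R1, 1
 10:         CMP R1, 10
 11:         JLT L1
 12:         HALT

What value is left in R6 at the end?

25

after MOV R0, 11: R0=11
after MOV R6, 9: R6=9
after MOV R1, 5: R1=5
after MOV R2, 100: R2=100
after SHR R0, 1: R0=11>>1=5
after LOAD R0, [R2]: R0=M[100]=0
after XOR R6, R0: R6=9^0=9
after ADD R2, 4: R2=100+4=104
after ADD R1, 1: R1=5+1=6
CMP R1, 10  (cmp 6,10)
JLT L1: taken
after SHR R0, 1: R0=0>>1=0
after LOAD R0, [R2]: R0=M[104]=12
after XOR R6, R0: R6=9^12=5
after ADD R2, 4: R2=104+4=108
after ADD R1, 1: R1=6+1=7
CMP R1, 10  (cmp 7,10)
JLT L1: taken
after SHR R0, 1: R0=12>>1=6
after LOAD R0, [R2]: R0=M[108]=2
after XOR R6, R0: R6=5^2=7
after ADD R2, 4: R2=108+4=112
after ADD R1, 1: R1=7+1=8
CMP R1, 10  (cmp 8,10)
JLT L1: taken
after SHR R0, 1: R0=2>>1=1
after LOAD R0, [R2]: R0=M[112]=17
after XOR R6, R0: R6=7^17=22
after ADD R2, 4: R2=112+4=116
after ADD R1, 1: R1=8+1=9
CMP R1, 10  (cmp 9,10)
JLT L1: taken
after SHR R0, 1: R0=17>>1=8
after LOAD R0, [R2]: R0=M[116]=15
after XOR R6, R0: R6=22^15=25
after ADD R2, 4: R2=116+4=120
after ADD R1, 1: R1=9+1=10
CMP R1, 10  (cmp 10,10)
JLT L1: not taken
halt.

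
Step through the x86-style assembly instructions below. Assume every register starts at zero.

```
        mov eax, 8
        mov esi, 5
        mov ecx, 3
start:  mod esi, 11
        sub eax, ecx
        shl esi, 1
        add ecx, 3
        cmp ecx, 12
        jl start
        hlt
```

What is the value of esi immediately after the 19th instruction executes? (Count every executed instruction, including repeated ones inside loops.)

18

after mov eax, 8: eax=8
after mov esi, 5: esi=5
after mov ecx, 3: ecx=3
after mod esi, 11: esi=5%11=5
after sub eax, ecx: eax=8-3=5
after shl esi, 1: esi=5<<1=10
after add ecx, 3: ecx=3+3=6
cmp ecx, 12  (cmp 6,12)
jl start: taken
after mod esi, 11: esi=10%11=10
after sub eax, ecx: eax=5-6=-1
after shl esi, 1: esi=10<<1=20
after add ecx, 3: ecx=6+3=9
cmp ecx, 12  (cmp 9,12)
jl start: taken
after mod esi, 11: esi=20%11=9
after sub eax, ecx: eax=(-1)-9=-10
after shl esi, 1: esi=9<<1=18
after add ecx, 3: ecx=9+3=12
After step 19: esi = 18.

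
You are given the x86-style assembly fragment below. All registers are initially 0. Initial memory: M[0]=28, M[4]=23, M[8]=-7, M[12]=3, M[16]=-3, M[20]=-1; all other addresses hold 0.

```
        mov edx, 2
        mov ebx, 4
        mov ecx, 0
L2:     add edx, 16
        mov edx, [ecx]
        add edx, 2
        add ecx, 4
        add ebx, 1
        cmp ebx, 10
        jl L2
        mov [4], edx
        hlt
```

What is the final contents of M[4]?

edx=2
ebx=4
ecx=0
edx=2+16=18
edx=M[0]=28
edx=28+2=30
ecx=0+4=4
ebx=4+1=5
cmp ebx, 10  (cmp 5,10)
jl L2: taken
edx=30+16=46
edx=M[4]=23
edx=23+2=25
ecx=4+4=8
ebx=5+1=6
cmp ebx, 10  (cmp 6,10)
jl L2: taken
edx=25+16=41
edx=M[8]=-7
edx=(-7)+2=-5
ecx=8+4=12
ebx=6+1=7
cmp ebx, 10  (cmp 7,10)
jl L2: taken
edx=(-5)+16=11
edx=M[12]=3
edx=3+2=5
ecx=12+4=16
ebx=7+1=8
cmp ebx, 10  (cmp 8,10)
jl L2: taken
edx=5+16=21
edx=M[16]=-3
edx=(-3)+2=-1
ecx=16+4=20
ebx=8+1=9
cmp ebx, 10  (cmp 9,10)
jl L2: taken
edx=(-1)+16=15
edx=M[20]=-1
edx=(-1)+2=1
ecx=20+4=24
ebx=9+1=10
cmp ebx, 10  (cmp 10,10)
jl L2: not taken
mov [4], edx → M[4]=1
halt.

1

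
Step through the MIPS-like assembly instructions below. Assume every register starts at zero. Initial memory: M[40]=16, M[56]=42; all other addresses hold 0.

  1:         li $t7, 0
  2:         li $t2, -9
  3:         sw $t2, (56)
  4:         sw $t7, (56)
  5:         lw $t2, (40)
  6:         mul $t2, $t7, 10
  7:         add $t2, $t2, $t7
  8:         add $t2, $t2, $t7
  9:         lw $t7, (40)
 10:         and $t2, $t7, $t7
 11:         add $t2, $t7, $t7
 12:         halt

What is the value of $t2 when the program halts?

$t7=0
$t2=-9
sw $t2, (56) → M[56]=-9
sw $t7, (56) → M[56]=0
$t2=M[40]=16
$t2=0*10=0
$t2=0+0=0
$t2=0+0=0
$t7=M[40]=16
$t2=16&16=16
$t2=16+16=32
halt.

32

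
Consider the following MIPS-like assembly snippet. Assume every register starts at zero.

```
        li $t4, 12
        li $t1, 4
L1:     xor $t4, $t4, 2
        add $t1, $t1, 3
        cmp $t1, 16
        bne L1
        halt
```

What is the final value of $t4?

12

li $t4, 12 → $t4=12
li $t1, 4 → $t1=4
xor $t4, $t4, 2 → $t4=12^2=14
add $t1, $t1, 3 → $t1=4+3=7
cmp $t1, 16  (cmp 7,16)
bne L1: taken
xor $t4, $t4, 2 → $t4=14^2=12
add $t1, $t1, 3 → $t1=7+3=10
cmp $t1, 16  (cmp 10,16)
bne L1: taken
xor $t4, $t4, 2 → $t4=12^2=14
add $t1, $t1, 3 → $t1=10+3=13
cmp $t1, 16  (cmp 13,16)
bne L1: taken
xor $t4, $t4, 2 → $t4=14^2=12
add $t1, $t1, 3 → $t1=13+3=16
cmp $t1, 16  (cmp 16,16)
bne L1: not taken
halt.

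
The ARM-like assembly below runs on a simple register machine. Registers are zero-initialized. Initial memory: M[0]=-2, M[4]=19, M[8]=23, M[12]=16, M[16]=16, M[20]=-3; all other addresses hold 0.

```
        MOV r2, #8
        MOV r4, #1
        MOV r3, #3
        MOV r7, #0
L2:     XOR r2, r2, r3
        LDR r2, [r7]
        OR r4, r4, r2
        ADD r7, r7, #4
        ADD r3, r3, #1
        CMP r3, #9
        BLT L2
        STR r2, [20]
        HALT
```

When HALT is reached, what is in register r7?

MOV r2, #8 → r2=8
MOV r4, #1 → r4=1
MOV r3, #3 → r3=3
MOV r7, #0 → r7=0
XOR r2, r2, r3 → r2=8^3=11
LDR r2, [r7] → r2=M[0]=-2
OR r4, r4, r2 → r4=1|(-2)=-1
ADD r7, r7, #4 → r7=0+4=4
ADD r3, r3, #1 → r3=3+1=4
CMP r3, #9  (cmp 4,9)
BLT L2: taken
XOR r2, r2, r3 → r2=(-2)^4=-6
LDR r2, [r7] → r2=M[4]=19
OR r4, r4, r2 → r4=(-1)|19=-1
ADD r7, r7, #4 → r7=4+4=8
ADD r3, r3, #1 → r3=4+1=5
CMP r3, #9  (cmp 5,9)
BLT L2: taken
XOR r2, r2, r3 → r2=19^5=22
LDR r2, [r7] → r2=M[8]=23
OR r4, r4, r2 → r4=(-1)|23=-1
ADD r7, r7, #4 → r7=8+4=12
ADD r3, r3, #1 → r3=5+1=6
CMP r3, #9  (cmp 6,9)
BLT L2: taken
XOR r2, r2, r3 → r2=23^6=17
LDR r2, [r7] → r2=M[12]=16
OR r4, r4, r2 → r4=(-1)|16=-1
ADD r7, r7, #4 → r7=12+4=16
ADD r3, r3, #1 → r3=6+1=7
CMP r3, #9  (cmp 7,9)
BLT L2: taken
XOR r2, r2, r3 → r2=16^7=23
LDR r2, [r7] → r2=M[16]=16
OR r4, r4, r2 → r4=(-1)|16=-1
ADD r7, r7, #4 → r7=16+4=20
ADD r3, r3, #1 → r3=7+1=8
CMP r3, #9  (cmp 8,9)
BLT L2: taken
XOR r2, r2, r3 → r2=16^8=24
LDR r2, [r7] → r2=M[20]=-3
OR r4, r4, r2 → r4=(-1)|(-3)=-1
ADD r7, r7, #4 → r7=20+4=24
ADD r3, r3, #1 → r3=8+1=9
CMP r3, #9  (cmp 9,9)
BLT L2: not taken
STR r2, [20] → M[20]=-3
halt.

24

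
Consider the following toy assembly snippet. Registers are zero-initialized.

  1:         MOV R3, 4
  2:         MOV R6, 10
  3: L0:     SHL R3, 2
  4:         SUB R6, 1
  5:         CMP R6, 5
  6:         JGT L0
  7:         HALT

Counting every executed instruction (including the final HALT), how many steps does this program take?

MOV R3, 4 → R3=4
MOV R6, 10 → R6=10
SHL R3, 2 → R3=4<<2=16
SUB R6, 1 → R6=10-1=9
CMP R6, 5  (cmp 9,5)
JGT L0: taken
SHL R3, 2 → R3=16<<2=64
SUB R6, 1 → R6=9-1=8
CMP R6, 5  (cmp 8,5)
JGT L0: taken
SHL R3, 2 → R3=64<<2=256
SUB R6, 1 → R6=8-1=7
CMP R6, 5  (cmp 7,5)
JGT L0: taken
SHL R3, 2 → R3=256<<2=1024
SUB R6, 1 → R6=7-1=6
CMP R6, 5  (cmp 6,5)
JGT L0: taken
SHL R3, 2 → R3=1024<<2=4096
SUB R6, 1 → R6=6-1=5
CMP R6, 5  (cmp 5,5)
JGT L0: not taken
halt.
Total executed instructions: 23.

23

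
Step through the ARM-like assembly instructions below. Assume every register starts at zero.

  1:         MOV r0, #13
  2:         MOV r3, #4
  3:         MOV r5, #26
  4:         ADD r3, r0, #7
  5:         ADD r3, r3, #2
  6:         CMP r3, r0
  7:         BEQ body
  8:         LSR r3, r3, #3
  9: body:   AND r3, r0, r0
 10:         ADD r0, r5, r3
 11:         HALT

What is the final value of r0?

39

r0=13
r3=4
r5=26
r3=13+7=20
r3=20+2=22
CMP r3, r0  (cmp 22,13)
BEQ body: not taken
r3=22>>3=2
r3=13&13=13
r0=26+13=39
halt.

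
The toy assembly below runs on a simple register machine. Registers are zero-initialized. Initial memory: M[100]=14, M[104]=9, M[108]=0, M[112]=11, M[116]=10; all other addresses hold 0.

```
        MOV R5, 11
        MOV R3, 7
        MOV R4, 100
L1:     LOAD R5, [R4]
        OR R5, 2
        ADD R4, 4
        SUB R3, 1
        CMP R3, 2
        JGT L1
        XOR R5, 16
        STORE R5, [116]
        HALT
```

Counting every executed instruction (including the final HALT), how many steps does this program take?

R5=11
R3=7
R4=100
R5=M[100]=14
R5=14|2=14
R4=100+4=104
R3=7-1=6
CMP R3, 2  (cmp 6,2)
JGT L1: taken
R5=M[104]=9
R5=9|2=11
R4=104+4=108
R3=6-1=5
CMP R3, 2  (cmp 5,2)
JGT L1: taken
R5=M[108]=0
R5=0|2=2
R4=108+4=112
R3=5-1=4
CMP R3, 2  (cmp 4,2)
JGT L1: taken
R5=M[112]=11
R5=11|2=11
R4=112+4=116
R3=4-1=3
CMP R3, 2  (cmp 3,2)
JGT L1: taken
R5=M[116]=10
R5=10|2=10
R4=116+4=120
R3=3-1=2
CMP R3, 2  (cmp 2,2)
JGT L1: not taken
R5=10^16=26
STORE R5, [116] → M[116]=26
halt.
Total executed instructions: 36.

36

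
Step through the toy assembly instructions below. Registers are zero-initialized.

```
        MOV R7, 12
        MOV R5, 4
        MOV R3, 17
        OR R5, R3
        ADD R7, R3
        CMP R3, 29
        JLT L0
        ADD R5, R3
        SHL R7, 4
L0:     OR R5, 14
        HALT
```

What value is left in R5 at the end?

MOV R7, 12 → R7=12
MOV R5, 4 → R5=4
MOV R3, 17 → R3=17
OR R5, R3 → R5=4|17=21
ADD R7, R3 → R7=12+17=29
CMP R3, 29  (cmp 17,29)
JLT L0: taken
OR R5, 14 → R5=21|14=31
halt.

31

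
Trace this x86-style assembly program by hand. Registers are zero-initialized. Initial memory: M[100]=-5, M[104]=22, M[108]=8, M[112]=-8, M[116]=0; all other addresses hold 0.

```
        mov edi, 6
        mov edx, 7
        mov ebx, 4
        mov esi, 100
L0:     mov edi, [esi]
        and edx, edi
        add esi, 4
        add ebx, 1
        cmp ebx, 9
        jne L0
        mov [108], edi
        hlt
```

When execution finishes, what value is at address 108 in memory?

after mov edi, 6: edi=6
after mov edx, 7: edx=7
after mov ebx, 4: ebx=4
after mov esi, 100: esi=100
after mov edi, [esi]: edi=M[100]=-5
after and edx, edi: edx=7&(-5)=3
after add esi, 4: esi=100+4=104
after add ebx, 1: ebx=4+1=5
cmp ebx, 9  (cmp 5,9)
jne L0: taken
after mov edi, [esi]: edi=M[104]=22
after and edx, edi: edx=3&22=2
after add esi, 4: esi=104+4=108
after add ebx, 1: ebx=5+1=6
cmp ebx, 9  (cmp 6,9)
jne L0: taken
after mov edi, [esi]: edi=M[108]=8
after and edx, edi: edx=2&8=0
after add esi, 4: esi=108+4=112
after add ebx, 1: ebx=6+1=7
cmp ebx, 9  (cmp 7,9)
jne L0: taken
after mov edi, [esi]: edi=M[112]=-8
after and edx, edi: edx=0&(-8)=0
after add esi, 4: esi=112+4=116
after add ebx, 1: ebx=7+1=8
cmp ebx, 9  (cmp 8,9)
jne L0: taken
after mov edi, [esi]: edi=M[116]=0
after and edx, edi: edx=0&0=0
after add esi, 4: esi=116+4=120
after add ebx, 1: ebx=8+1=9
cmp ebx, 9  (cmp 9,9)
jne L0: not taken
mov [108], edi → M[108]=0
halt.

0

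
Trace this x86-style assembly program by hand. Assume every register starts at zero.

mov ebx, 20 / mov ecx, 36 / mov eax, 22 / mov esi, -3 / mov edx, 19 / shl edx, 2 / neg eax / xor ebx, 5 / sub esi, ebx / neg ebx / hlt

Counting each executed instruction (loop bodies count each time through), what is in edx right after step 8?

ebx=20
ecx=36
eax=22
esi=-3
edx=19
edx=19<<2=76
eax=-(22)=-22
ebx=20^5=17
After step 8: edx = 76.

76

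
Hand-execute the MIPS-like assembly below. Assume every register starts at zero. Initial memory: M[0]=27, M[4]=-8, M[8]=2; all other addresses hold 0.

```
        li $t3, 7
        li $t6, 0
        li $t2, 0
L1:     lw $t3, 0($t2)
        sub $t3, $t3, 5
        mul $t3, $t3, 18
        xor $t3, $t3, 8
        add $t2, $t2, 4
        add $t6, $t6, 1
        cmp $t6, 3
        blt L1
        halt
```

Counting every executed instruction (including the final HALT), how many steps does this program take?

28

after li $t3, 7: $t3=7
after li $t6, 0: $t6=0
after li $t2, 0: $t2=0
after lw $t3, 0($t2): $t3=M[0]=27
after sub $t3, $t3, 5: $t3=27-5=22
after mul $t3, $t3, 18: $t3=22*18=396
after xor $t3, $t3, 8: $t3=396^8=388
after add $t2, $t2, 4: $t2=0+4=4
after add $t6, $t6, 1: $t6=0+1=1
cmp $t6, 3  (cmp 1,3)
blt L1: taken
after lw $t3, 0($t2): $t3=M[4]=-8
after sub $t3, $t3, 5: $t3=(-8)-5=-13
after mul $t3, $t3, 18: $t3=(-13)*18=-234
after xor $t3, $t3, 8: $t3=(-234)^8=-226
after add $t2, $t2, 4: $t2=4+4=8
after add $t6, $t6, 1: $t6=1+1=2
cmp $t6, 3  (cmp 2,3)
blt L1: taken
after lw $t3, 0($t2): $t3=M[8]=2
after sub $t3, $t3, 5: $t3=2-5=-3
after mul $t3, $t3, 18: $t3=(-3)*18=-54
after xor $t3, $t3, 8: $t3=(-54)^8=-62
after add $t2, $t2, 4: $t2=8+4=12
after add $t6, $t6, 1: $t6=2+1=3
cmp $t6, 3  (cmp 3,3)
blt L1: not taken
halt.
Total executed instructions: 28.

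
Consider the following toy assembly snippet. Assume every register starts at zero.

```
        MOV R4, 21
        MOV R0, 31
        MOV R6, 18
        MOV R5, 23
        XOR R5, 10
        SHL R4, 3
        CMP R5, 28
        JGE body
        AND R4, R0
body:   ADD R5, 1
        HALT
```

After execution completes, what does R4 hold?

after MOV R4, 21: R4=21
after MOV R0, 31: R0=31
after MOV R6, 18: R6=18
after MOV R5, 23: R5=23
after XOR R5, 10: R5=23^10=29
after SHL R4, 3: R4=21<<3=168
CMP R5, 28  (cmp 29,28)
JGE body: taken
after ADD R5, 1: R5=29+1=30
halt.

168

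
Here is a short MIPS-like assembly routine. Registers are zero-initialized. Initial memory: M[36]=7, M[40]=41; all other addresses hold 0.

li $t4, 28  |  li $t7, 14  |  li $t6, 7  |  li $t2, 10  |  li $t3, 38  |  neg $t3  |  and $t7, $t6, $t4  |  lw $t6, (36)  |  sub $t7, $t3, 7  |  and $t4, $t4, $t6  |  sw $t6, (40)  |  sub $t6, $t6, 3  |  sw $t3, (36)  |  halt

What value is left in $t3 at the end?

li $t4, 28 → $t4=28
li $t7, 14 → $t7=14
li $t6, 7 → $t6=7
li $t2, 10 → $t2=10
li $t3, 38 → $t3=38
neg $t3 → $t3=-(38)=-38
and $t7, $t6, $t4 → $t7=7&28=4
lw $t6, (36) → $t6=M[36]=7
sub $t7, $t3, 7 → $t7=(-38)-7=-45
and $t4, $t4, $t6 → $t4=28&7=4
sw $t6, (40) → M[40]=7
sub $t6, $t6, 3 → $t6=7-3=4
sw $t3, (36) → M[36]=-38
halt.

-38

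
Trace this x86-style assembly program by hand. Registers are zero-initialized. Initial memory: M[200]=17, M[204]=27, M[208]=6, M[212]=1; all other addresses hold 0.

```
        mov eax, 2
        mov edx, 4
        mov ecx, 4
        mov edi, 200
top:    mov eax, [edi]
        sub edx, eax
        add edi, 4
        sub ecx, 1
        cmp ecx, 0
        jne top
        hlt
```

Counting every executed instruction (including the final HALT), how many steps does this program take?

after mov eax, 2: eax=2
after mov edx, 4: edx=4
after mov ecx, 4: ecx=4
after mov edi, 200: edi=200
after mov eax, [edi]: eax=M[200]=17
after sub edx, eax: edx=4-17=-13
after add edi, 4: edi=200+4=204
after sub ecx, 1: ecx=4-1=3
cmp ecx, 0  (cmp 3,0)
jne top: taken
after mov eax, [edi]: eax=M[204]=27
after sub edx, eax: edx=(-13)-27=-40
after add edi, 4: edi=204+4=208
after sub ecx, 1: ecx=3-1=2
cmp ecx, 0  (cmp 2,0)
jne top: taken
after mov eax, [edi]: eax=M[208]=6
after sub edx, eax: edx=(-40)-6=-46
after add edi, 4: edi=208+4=212
after sub ecx, 1: ecx=2-1=1
cmp ecx, 0  (cmp 1,0)
jne top: taken
after mov eax, [edi]: eax=M[212]=1
after sub edx, eax: edx=(-46)-1=-47
after add edi, 4: edi=212+4=216
after sub ecx, 1: ecx=1-1=0
cmp ecx, 0  (cmp 0,0)
jne top: not taken
halt.
Total executed instructions: 29.

29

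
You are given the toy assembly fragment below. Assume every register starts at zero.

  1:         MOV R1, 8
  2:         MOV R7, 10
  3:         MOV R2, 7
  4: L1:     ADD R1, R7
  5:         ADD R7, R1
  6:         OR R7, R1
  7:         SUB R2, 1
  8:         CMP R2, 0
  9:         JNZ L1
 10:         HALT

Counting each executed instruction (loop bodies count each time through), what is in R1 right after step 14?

MOV R1, 8 → R1=8
MOV R7, 10 → R7=10
MOV R2, 7 → R2=7
ADD R1, R7 → R1=8+10=18
ADD R7, R1 → R7=10+18=28
OR R7, R1 → R7=28|18=30
SUB R2, 1 → R2=7-1=6
CMP R2, 0  (cmp 6,0)
JNZ L1: taken
ADD R1, R7 → R1=18+30=48
ADD R7, R1 → R7=30+48=78
OR R7, R1 → R7=78|48=126
SUB R2, 1 → R2=6-1=5
CMP R2, 0  (cmp 5,0)
After step 14: R1 = 48.

48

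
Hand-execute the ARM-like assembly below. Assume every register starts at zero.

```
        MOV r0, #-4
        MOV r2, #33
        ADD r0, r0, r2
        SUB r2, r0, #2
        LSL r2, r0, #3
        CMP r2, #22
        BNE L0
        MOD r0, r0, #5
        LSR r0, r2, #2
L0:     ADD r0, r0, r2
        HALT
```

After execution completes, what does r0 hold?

after MOV r0, #-4: r0=-4
after MOV r2, #33: r2=33
after ADD r0, r0, r2: r0=(-4)+33=29
after SUB r2, r0, #2: r2=29-2=27
after LSL r2, r0, #3: r2=29<<3=232
CMP r2, #22  (cmp 232,22)
BNE L0: taken
after ADD r0, r0, r2: r0=29+232=261
halt.

261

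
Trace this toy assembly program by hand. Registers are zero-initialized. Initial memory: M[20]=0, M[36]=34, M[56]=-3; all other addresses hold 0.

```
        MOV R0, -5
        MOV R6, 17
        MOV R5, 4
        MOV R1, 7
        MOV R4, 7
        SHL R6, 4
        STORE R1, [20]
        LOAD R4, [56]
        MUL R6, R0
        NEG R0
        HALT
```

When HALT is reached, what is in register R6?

-1360

after MOV R0, -5: R0=-5
after MOV R6, 17: R6=17
after MOV R5, 4: R5=4
after MOV R1, 7: R1=7
after MOV R4, 7: R4=7
after SHL R6, 4: R6=17<<4=272
STORE R1, [20] → M[20]=7
after LOAD R4, [56]: R4=M[56]=-3
after MUL R6, R0: R6=272*(-5)=-1360
after NEG R0: R0=-(-5)=5
halt.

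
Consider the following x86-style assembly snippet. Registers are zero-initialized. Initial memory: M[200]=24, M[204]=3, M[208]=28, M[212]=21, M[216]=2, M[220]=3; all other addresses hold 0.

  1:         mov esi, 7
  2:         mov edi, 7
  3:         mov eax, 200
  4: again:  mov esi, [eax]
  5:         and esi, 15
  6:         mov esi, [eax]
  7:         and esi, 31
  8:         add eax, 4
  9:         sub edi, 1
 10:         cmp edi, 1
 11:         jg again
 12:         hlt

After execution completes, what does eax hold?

224

after mov esi, 7: esi=7
after mov edi, 7: edi=7
after mov eax, 200: eax=200
after mov esi, [eax]: esi=M[200]=24
after and esi, 15: esi=24&15=8
after mov esi, [eax]: esi=M[200]=24
after and esi, 31: esi=24&31=24
after add eax, 4: eax=200+4=204
after sub edi, 1: edi=7-1=6
cmp edi, 1  (cmp 6,1)
jg again: taken
after mov esi, [eax]: esi=M[204]=3
after and esi, 15: esi=3&15=3
after mov esi, [eax]: esi=M[204]=3
after and esi, 31: esi=3&31=3
after add eax, 4: eax=204+4=208
after sub edi, 1: edi=6-1=5
cmp edi, 1  (cmp 5,1)
jg again: taken
after mov esi, [eax]: esi=M[208]=28
after and esi, 15: esi=28&15=12
after mov esi, [eax]: esi=M[208]=28
after and esi, 31: esi=28&31=28
after add eax, 4: eax=208+4=212
after sub edi, 1: edi=5-1=4
cmp edi, 1  (cmp 4,1)
jg again: taken
after mov esi, [eax]: esi=M[212]=21
after and esi, 15: esi=21&15=5
after mov esi, [eax]: esi=M[212]=21
after and esi, 31: esi=21&31=21
after add eax, 4: eax=212+4=216
after sub edi, 1: edi=4-1=3
cmp edi, 1  (cmp 3,1)
jg again: taken
after mov esi, [eax]: esi=M[216]=2
after and esi, 15: esi=2&15=2
after mov esi, [eax]: esi=M[216]=2
after and esi, 31: esi=2&31=2
after add eax, 4: eax=216+4=220
after sub edi, 1: edi=3-1=2
cmp edi, 1  (cmp 2,1)
jg again: taken
after mov esi, [eax]: esi=M[220]=3
after and esi, 15: esi=3&15=3
after mov esi, [eax]: esi=M[220]=3
after and esi, 31: esi=3&31=3
after add eax, 4: eax=220+4=224
after sub edi, 1: edi=2-1=1
cmp edi, 1  (cmp 1,1)
jg again: not taken
halt.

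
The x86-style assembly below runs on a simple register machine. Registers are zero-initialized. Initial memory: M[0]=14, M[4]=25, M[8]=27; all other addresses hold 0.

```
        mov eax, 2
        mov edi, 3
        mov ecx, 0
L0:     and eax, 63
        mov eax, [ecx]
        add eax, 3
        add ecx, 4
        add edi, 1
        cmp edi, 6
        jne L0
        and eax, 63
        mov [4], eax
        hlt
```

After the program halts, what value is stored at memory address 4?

30

eax=2
edi=3
ecx=0
eax=2&63=2
eax=M[0]=14
eax=14+3=17
ecx=0+4=4
edi=3+1=4
cmp edi, 6  (cmp 4,6)
jne L0: taken
eax=17&63=17
eax=M[4]=25
eax=25+3=28
ecx=4+4=8
edi=4+1=5
cmp edi, 6  (cmp 5,6)
jne L0: taken
eax=28&63=28
eax=M[8]=27
eax=27+3=30
ecx=8+4=12
edi=5+1=6
cmp edi, 6  (cmp 6,6)
jne L0: not taken
eax=30&63=30
mov [4], eax → M[4]=30
halt.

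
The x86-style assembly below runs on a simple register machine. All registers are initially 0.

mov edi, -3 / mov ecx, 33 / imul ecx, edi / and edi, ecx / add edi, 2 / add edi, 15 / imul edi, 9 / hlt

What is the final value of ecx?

mov edi, -3 → edi=-3
mov ecx, 33 → ecx=33
imul ecx, edi → ecx=33*(-3)=-99
and edi, ecx → edi=(-3)&(-99)=-99
add edi, 2 → edi=(-99)+2=-97
add edi, 15 → edi=(-97)+15=-82
imul edi, 9 → edi=(-82)*9=-738
halt.

-99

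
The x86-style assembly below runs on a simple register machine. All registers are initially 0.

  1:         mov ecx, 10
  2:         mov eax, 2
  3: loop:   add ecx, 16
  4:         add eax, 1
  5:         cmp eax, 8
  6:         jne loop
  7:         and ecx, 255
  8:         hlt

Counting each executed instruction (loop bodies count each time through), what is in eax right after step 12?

5

mov ecx, 10 → ecx=10
mov eax, 2 → eax=2
add ecx, 16 → ecx=10+16=26
add eax, 1 → eax=2+1=3
cmp eax, 8  (cmp 3,8)
jne loop: taken
add ecx, 16 → ecx=26+16=42
add eax, 1 → eax=3+1=4
cmp eax, 8  (cmp 4,8)
jne loop: taken
add ecx, 16 → ecx=42+16=58
add eax, 1 → eax=4+1=5
After step 12: eax = 5.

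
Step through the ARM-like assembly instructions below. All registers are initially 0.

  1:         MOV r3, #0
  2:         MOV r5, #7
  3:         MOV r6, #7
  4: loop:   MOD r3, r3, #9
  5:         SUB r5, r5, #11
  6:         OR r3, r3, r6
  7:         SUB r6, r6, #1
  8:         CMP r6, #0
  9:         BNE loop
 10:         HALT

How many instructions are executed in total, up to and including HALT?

MOV r3, #0 → r3=0
MOV r5, #7 → r5=7
MOV r6, #7 → r6=7
MOD r3, r3, #9 → r3=0%9=0
SUB r5, r5, #11 → r5=7-11=-4
OR r3, r3, r6 → r3=0|7=7
SUB r6, r6, #1 → r6=7-1=6
CMP r6, #0  (cmp 6,0)
BNE loop: taken
MOD r3, r3, #9 → r3=7%9=7
SUB r5, r5, #11 → r5=(-4)-11=-15
OR r3, r3, r6 → r3=7|6=7
SUB r6, r6, #1 → r6=6-1=5
CMP r6, #0  (cmp 5,0)
BNE loop: taken
MOD r3, r3, #9 → r3=7%9=7
SUB r5, r5, #11 → r5=(-15)-11=-26
OR r3, r3, r6 → r3=7|5=7
SUB r6, r6, #1 → r6=5-1=4
CMP r6, #0  (cmp 4,0)
BNE loop: taken
MOD r3, r3, #9 → r3=7%9=7
SUB r5, r5, #11 → r5=(-26)-11=-37
OR r3, r3, r6 → r3=7|4=7
SUB r6, r6, #1 → r6=4-1=3
CMP r6, #0  (cmp 3,0)
BNE loop: taken
MOD r3, r3, #9 → r3=7%9=7
SUB r5, r5, #11 → r5=(-37)-11=-48
OR r3, r3, r6 → r3=7|3=7
SUB r6, r6, #1 → r6=3-1=2
CMP r6, #0  (cmp 2,0)
BNE loop: taken
MOD r3, r3, #9 → r3=7%9=7
SUB r5, r5, #11 → r5=(-48)-11=-59
OR r3, r3, r6 → r3=7|2=7
SUB r6, r6, #1 → r6=2-1=1
CMP r6, #0  (cmp 1,0)
BNE loop: taken
MOD r3, r3, #9 → r3=7%9=7
SUB r5, r5, #11 → r5=(-59)-11=-70
OR r3, r3, r6 → r3=7|1=7
SUB r6, r6, #1 → r6=1-1=0
CMP r6, #0  (cmp 0,0)
BNE loop: not taken
halt.
Total executed instructions: 46.

46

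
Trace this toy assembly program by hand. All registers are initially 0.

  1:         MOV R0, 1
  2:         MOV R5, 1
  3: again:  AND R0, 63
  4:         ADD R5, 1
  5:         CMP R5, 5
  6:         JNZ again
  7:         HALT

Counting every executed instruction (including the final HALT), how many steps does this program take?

19

after MOV R0, 1: R0=1
after MOV R5, 1: R5=1
after AND R0, 63: R0=1&63=1
after ADD R5, 1: R5=1+1=2
CMP R5, 5  (cmp 2,5)
JNZ again: taken
after AND R0, 63: R0=1&63=1
after ADD R5, 1: R5=2+1=3
CMP R5, 5  (cmp 3,5)
JNZ again: taken
after AND R0, 63: R0=1&63=1
after ADD R5, 1: R5=3+1=4
CMP R5, 5  (cmp 4,5)
JNZ again: taken
after AND R0, 63: R0=1&63=1
after ADD R5, 1: R5=4+1=5
CMP R5, 5  (cmp 5,5)
JNZ again: not taken
halt.
Total executed instructions: 19.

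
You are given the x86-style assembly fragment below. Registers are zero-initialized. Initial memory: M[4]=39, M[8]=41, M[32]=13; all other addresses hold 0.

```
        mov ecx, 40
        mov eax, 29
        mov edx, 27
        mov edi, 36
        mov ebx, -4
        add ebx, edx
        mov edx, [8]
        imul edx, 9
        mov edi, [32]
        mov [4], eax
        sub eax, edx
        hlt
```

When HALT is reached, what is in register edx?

after mov ecx, 40: ecx=40
after mov eax, 29: eax=29
after mov edx, 27: edx=27
after mov edi, 36: edi=36
after mov ebx, -4: ebx=-4
after add ebx, edx: ebx=(-4)+27=23
after mov edx, [8]: edx=M[8]=41
after imul edx, 9: edx=41*9=369
after mov edi, [32]: edi=M[32]=13
mov [4], eax → M[4]=29
after sub eax, edx: eax=29-369=-340
halt.

369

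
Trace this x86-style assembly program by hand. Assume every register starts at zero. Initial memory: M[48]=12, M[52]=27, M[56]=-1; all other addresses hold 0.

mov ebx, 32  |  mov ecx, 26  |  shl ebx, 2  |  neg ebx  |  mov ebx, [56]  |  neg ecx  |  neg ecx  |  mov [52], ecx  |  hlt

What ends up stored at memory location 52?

26

ebx=32
ecx=26
ebx=32<<2=128
ebx=-(128)=-128
ebx=M[56]=-1
ecx=-(26)=-26
ecx=-(-26)=26
mov [52], ecx → M[52]=26
halt.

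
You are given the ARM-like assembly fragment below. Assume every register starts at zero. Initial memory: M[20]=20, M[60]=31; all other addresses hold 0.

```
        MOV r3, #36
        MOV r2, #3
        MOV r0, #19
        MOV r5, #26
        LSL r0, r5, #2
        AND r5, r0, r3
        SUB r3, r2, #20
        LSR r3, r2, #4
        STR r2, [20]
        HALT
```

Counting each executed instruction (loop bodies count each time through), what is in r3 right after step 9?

r3=36
r2=3
r0=19
r5=26
r0=26<<2=104
r5=104&36=32
r3=3-20=-17
r3=3>>4=0
STR r2, [20] → M[20]=3
After step 9: r3 = 0.

0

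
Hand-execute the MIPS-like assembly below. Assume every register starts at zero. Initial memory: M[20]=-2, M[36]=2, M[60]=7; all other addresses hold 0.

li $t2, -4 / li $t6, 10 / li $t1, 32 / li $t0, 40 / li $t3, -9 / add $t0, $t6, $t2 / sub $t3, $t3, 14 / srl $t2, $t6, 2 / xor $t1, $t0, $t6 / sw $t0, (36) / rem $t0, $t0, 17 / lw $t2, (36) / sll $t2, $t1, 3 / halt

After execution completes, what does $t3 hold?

-23

li $t2, -4 → $t2=-4
li $t6, 10 → $t6=10
li $t1, 32 → $t1=32
li $t0, 40 → $t0=40
li $t3, -9 → $t3=-9
add $t0, $t6, $t2 → $t0=10+(-4)=6
sub $t3, $t3, 14 → $t3=(-9)-14=-23
srl $t2, $t6, 2 → $t2=10>>2=2
xor $t1, $t0, $t6 → $t1=6^10=12
sw $t0, (36) → M[36]=6
rem $t0, $t0, 17 → $t0=6%17=6
lw $t2, (36) → $t2=M[36]=6
sll $t2, $t1, 3 → $t2=12<<3=96
halt.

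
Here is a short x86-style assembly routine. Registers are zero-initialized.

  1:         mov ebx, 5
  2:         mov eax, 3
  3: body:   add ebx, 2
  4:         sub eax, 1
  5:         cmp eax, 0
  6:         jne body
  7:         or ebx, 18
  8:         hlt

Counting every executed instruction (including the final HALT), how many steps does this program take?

16

ebx=5
eax=3
ebx=5+2=7
eax=3-1=2
cmp eax, 0  (cmp 2,0)
jne body: taken
ebx=7+2=9
eax=2-1=1
cmp eax, 0  (cmp 1,0)
jne body: taken
ebx=9+2=11
eax=1-1=0
cmp eax, 0  (cmp 0,0)
jne body: not taken
ebx=11|18=27
halt.
Total executed instructions: 16.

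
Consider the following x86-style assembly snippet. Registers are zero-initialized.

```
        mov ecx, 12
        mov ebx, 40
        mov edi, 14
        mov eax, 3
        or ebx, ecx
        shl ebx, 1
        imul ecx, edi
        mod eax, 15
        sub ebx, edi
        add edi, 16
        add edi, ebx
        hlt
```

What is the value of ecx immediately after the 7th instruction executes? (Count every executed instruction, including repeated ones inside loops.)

after mov ecx, 12: ecx=12
after mov ebx, 40: ebx=40
after mov edi, 14: edi=14
after mov eax, 3: eax=3
after or ebx, ecx: ebx=40|12=44
after shl ebx, 1: ebx=44<<1=88
after imul ecx, edi: ecx=12*14=168
After step 7: ecx = 168.

168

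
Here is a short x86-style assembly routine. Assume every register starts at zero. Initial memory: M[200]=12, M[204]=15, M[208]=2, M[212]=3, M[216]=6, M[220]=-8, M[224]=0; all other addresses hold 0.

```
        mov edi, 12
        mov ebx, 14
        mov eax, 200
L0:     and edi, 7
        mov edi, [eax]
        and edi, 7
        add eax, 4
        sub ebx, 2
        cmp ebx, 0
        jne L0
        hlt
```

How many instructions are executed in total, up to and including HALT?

edi=12
ebx=14
eax=200
edi=12&7=4
edi=M[200]=12
edi=12&7=4
eax=200+4=204
ebx=14-2=12
cmp ebx, 0  (cmp 12,0)
jne L0: taken
edi=4&7=4
edi=M[204]=15
edi=15&7=7
eax=204+4=208
ebx=12-2=10
cmp ebx, 0  (cmp 10,0)
jne L0: taken
edi=7&7=7
edi=M[208]=2
edi=2&7=2
eax=208+4=212
ebx=10-2=8
cmp ebx, 0  (cmp 8,0)
jne L0: taken
edi=2&7=2
edi=M[212]=3
edi=3&7=3
eax=212+4=216
ebx=8-2=6
cmp ebx, 0  (cmp 6,0)
jne L0: taken
edi=3&7=3
edi=M[216]=6
edi=6&7=6
eax=216+4=220
ebx=6-2=4
cmp ebx, 0  (cmp 4,0)
jne L0: taken
edi=6&7=6
edi=M[220]=-8
edi=(-8)&7=0
eax=220+4=224
ebx=4-2=2
cmp ebx, 0  (cmp 2,0)
jne L0: taken
edi=0&7=0
edi=M[224]=0
edi=0&7=0
eax=224+4=228
ebx=2-2=0
cmp ebx, 0  (cmp 0,0)
jne L0: not taken
halt.
Total executed instructions: 53.

53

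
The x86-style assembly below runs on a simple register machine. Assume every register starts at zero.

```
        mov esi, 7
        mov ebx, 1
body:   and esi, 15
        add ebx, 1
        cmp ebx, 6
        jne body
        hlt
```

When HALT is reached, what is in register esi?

7

mov esi, 7 → esi=7
mov ebx, 1 → ebx=1
and esi, 15 → esi=7&15=7
add ebx, 1 → ebx=1+1=2
cmp ebx, 6  (cmp 2,6)
jne body: taken
and esi, 15 → esi=7&15=7
add ebx, 1 → ebx=2+1=3
cmp ebx, 6  (cmp 3,6)
jne body: taken
and esi, 15 → esi=7&15=7
add ebx, 1 → ebx=3+1=4
cmp ebx, 6  (cmp 4,6)
jne body: taken
and esi, 15 → esi=7&15=7
add ebx, 1 → ebx=4+1=5
cmp ebx, 6  (cmp 5,6)
jne body: taken
and esi, 15 → esi=7&15=7
add ebx, 1 → ebx=5+1=6
cmp ebx, 6  (cmp 6,6)
jne body: not taken
halt.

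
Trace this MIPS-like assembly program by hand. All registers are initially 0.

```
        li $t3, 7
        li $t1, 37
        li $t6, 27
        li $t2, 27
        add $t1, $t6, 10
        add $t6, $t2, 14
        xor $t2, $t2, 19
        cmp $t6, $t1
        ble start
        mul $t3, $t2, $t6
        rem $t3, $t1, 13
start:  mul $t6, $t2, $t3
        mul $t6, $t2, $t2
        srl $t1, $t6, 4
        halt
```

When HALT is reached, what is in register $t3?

11

li $t3, 7 → $t3=7
li $t1, 37 → $t1=37
li $t6, 27 → $t6=27
li $t2, 27 → $t2=27
add $t1, $t6, 10 → $t1=27+10=37
add $t6, $t2, 14 → $t6=27+14=41
xor $t2, $t2, 19 → $t2=27^19=8
cmp $t6, $t1  (cmp 41,37)
ble start: not taken
mul $t3, $t2, $t6 → $t3=8*41=328
rem $t3, $t1, 13 → $t3=37%13=11
mul $t6, $t2, $t3 → $t6=8*11=88
mul $t6, $t2, $t2 → $t6=8*8=64
srl $t1, $t6, 4 → $t1=64>>4=4
halt.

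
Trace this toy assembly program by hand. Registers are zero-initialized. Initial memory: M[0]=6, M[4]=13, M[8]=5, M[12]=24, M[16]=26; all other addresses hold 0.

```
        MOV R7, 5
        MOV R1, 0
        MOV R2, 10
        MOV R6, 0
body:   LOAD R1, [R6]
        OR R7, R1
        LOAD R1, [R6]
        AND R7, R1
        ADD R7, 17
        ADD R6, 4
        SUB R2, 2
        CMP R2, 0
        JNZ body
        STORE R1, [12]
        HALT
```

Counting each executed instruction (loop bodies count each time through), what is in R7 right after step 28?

after MOV R7, 5: R7=5
after MOV R1, 0: R1=0
after MOV R2, 10: R2=10
after MOV R6, 0: R6=0
after LOAD R1, [R6]: R1=M[0]=6
after OR R7, R1: R7=5|6=7
after LOAD R1, [R6]: R1=M[0]=6
after AND R7, R1: R7=7&6=6
after ADD R7, 17: R7=6+17=23
after ADD R6, 4: R6=0+4=4
after SUB R2, 2: R2=10-2=8
CMP R2, 0  (cmp 8,0)
JNZ body: taken
after LOAD R1, [R6]: R1=M[4]=13
after OR R7, R1: R7=23|13=31
after LOAD R1, [R6]: R1=M[4]=13
after AND R7, R1: R7=31&13=13
after ADD R7, 17: R7=13+17=30
after ADD R6, 4: R6=4+4=8
after SUB R2, 2: R2=8-2=6
CMP R2, 0  (cmp 6,0)
JNZ body: taken
after LOAD R1, [R6]: R1=M[8]=5
after OR R7, R1: R7=30|5=31
after LOAD R1, [R6]: R1=M[8]=5
after AND R7, R1: R7=31&5=5
after ADD R7, 17: R7=5+17=22
after ADD R6, 4: R6=8+4=12
After step 28: R7 = 22.

22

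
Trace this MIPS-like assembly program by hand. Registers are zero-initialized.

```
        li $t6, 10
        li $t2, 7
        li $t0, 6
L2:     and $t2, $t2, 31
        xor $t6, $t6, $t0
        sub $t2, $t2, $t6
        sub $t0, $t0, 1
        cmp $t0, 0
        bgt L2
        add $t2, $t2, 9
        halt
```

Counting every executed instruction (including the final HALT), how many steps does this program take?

41

li $t6, 10 → $t6=10
li $t2, 7 → $t2=7
li $t0, 6 → $t0=6
and $t2, $t2, 31 → $t2=7&31=7
xor $t6, $t6, $t0 → $t6=10^6=12
sub $t2, $t2, $t6 → $t2=7-12=-5
sub $t0, $t0, 1 → $t0=6-1=5
cmp $t0, 0  (cmp 5,0)
bgt L2: taken
and $t2, $t2, 31 → $t2=(-5)&31=27
xor $t6, $t6, $t0 → $t6=12^5=9
sub $t2, $t2, $t6 → $t2=27-9=18
sub $t0, $t0, 1 → $t0=5-1=4
cmp $t0, 0  (cmp 4,0)
bgt L2: taken
and $t2, $t2, 31 → $t2=18&31=18
xor $t6, $t6, $t0 → $t6=9^4=13
sub $t2, $t2, $t6 → $t2=18-13=5
sub $t0, $t0, 1 → $t0=4-1=3
cmp $t0, 0  (cmp 3,0)
bgt L2: taken
and $t2, $t2, 31 → $t2=5&31=5
xor $t6, $t6, $t0 → $t6=13^3=14
sub $t2, $t2, $t6 → $t2=5-14=-9
sub $t0, $t0, 1 → $t0=3-1=2
cmp $t0, 0  (cmp 2,0)
bgt L2: taken
and $t2, $t2, 31 → $t2=(-9)&31=23
xor $t6, $t6, $t0 → $t6=14^2=12
sub $t2, $t2, $t6 → $t2=23-12=11
sub $t0, $t0, 1 → $t0=2-1=1
cmp $t0, 0  (cmp 1,0)
bgt L2: taken
and $t2, $t2, 31 → $t2=11&31=11
xor $t6, $t6, $t0 → $t6=12^1=13
sub $t2, $t2, $t6 → $t2=11-13=-2
sub $t0, $t0, 1 → $t0=1-1=0
cmp $t0, 0  (cmp 0,0)
bgt L2: not taken
add $t2, $t2, 9 → $t2=(-2)+9=7
halt.
Total executed instructions: 41.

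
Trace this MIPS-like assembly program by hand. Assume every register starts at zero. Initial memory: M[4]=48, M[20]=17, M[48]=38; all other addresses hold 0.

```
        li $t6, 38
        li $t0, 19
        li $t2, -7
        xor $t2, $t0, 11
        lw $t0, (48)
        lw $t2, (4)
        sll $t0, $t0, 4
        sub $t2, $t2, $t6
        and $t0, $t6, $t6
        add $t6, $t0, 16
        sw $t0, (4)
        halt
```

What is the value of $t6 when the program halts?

after li $t6, 38: $t6=38
after li $t0, 19: $t0=19
after li $t2, -7: $t2=-7
after xor $t2, $t0, 11: $t2=19^11=24
after lw $t0, (48): $t0=M[48]=38
after lw $t2, (4): $t2=M[4]=48
after sll $t0, $t0, 4: $t0=38<<4=608
after sub $t2, $t2, $t6: $t2=48-38=10
after and $t0, $t6, $t6: $t0=38&38=38
after add $t6, $t0, 16: $t6=38+16=54
sw $t0, (4) → M[4]=38
halt.

54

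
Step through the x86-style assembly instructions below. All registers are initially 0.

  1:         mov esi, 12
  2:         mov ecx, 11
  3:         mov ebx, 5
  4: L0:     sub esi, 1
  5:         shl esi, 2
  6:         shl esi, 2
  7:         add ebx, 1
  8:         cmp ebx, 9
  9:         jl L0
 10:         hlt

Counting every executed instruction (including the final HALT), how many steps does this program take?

after mov esi, 12: esi=12
after mov ecx, 11: ecx=11
after mov ebx, 5: ebx=5
after sub esi, 1: esi=12-1=11
after shl esi, 2: esi=11<<2=44
after shl esi, 2: esi=44<<2=176
after add ebx, 1: ebx=5+1=6
cmp ebx, 9  (cmp 6,9)
jl L0: taken
after sub esi, 1: esi=176-1=175
after shl esi, 2: esi=175<<2=700
after shl esi, 2: esi=700<<2=2800
after add ebx, 1: ebx=6+1=7
cmp ebx, 9  (cmp 7,9)
jl L0: taken
after sub esi, 1: esi=2800-1=2799
after shl esi, 2: esi=2799<<2=11196
after shl esi, 2: esi=11196<<2=44784
after add ebx, 1: ebx=7+1=8
cmp ebx, 9  (cmp 8,9)
jl L0: taken
after sub esi, 1: esi=44784-1=44783
after shl esi, 2: esi=44783<<2=179132
after shl esi, 2: esi=179132<<2=716528
after add ebx, 1: ebx=8+1=9
cmp ebx, 9  (cmp 9,9)
jl L0: not taken
halt.
Total executed instructions: 28.

28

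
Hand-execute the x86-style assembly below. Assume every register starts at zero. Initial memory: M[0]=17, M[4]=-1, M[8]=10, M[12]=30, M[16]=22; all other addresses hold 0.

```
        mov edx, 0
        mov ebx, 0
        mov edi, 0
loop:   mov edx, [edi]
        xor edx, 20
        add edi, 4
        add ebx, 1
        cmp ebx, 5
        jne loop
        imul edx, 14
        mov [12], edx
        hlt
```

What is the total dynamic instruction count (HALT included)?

36

mov edx, 0 → edx=0
mov ebx, 0 → ebx=0
mov edi, 0 → edi=0
mov edx, [edi] → edx=M[0]=17
xor edx, 20 → edx=17^20=5
add edi, 4 → edi=0+4=4
add ebx, 1 → ebx=0+1=1
cmp ebx, 5  (cmp 1,5)
jne loop: taken
mov edx, [edi] → edx=M[4]=-1
xor edx, 20 → edx=(-1)^20=-21
add edi, 4 → edi=4+4=8
add ebx, 1 → ebx=1+1=2
cmp ebx, 5  (cmp 2,5)
jne loop: taken
mov edx, [edi] → edx=M[8]=10
xor edx, 20 → edx=10^20=30
add edi, 4 → edi=8+4=12
add ebx, 1 → ebx=2+1=3
cmp ebx, 5  (cmp 3,5)
jne loop: taken
mov edx, [edi] → edx=M[12]=30
xor edx, 20 → edx=30^20=10
add edi, 4 → edi=12+4=16
add ebx, 1 → ebx=3+1=4
cmp ebx, 5  (cmp 4,5)
jne loop: taken
mov edx, [edi] → edx=M[16]=22
xor edx, 20 → edx=22^20=2
add edi, 4 → edi=16+4=20
add ebx, 1 → ebx=4+1=5
cmp ebx, 5  (cmp 5,5)
jne loop: not taken
imul edx, 14 → edx=2*14=28
mov [12], edx → M[12]=28
halt.
Total executed instructions: 36.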